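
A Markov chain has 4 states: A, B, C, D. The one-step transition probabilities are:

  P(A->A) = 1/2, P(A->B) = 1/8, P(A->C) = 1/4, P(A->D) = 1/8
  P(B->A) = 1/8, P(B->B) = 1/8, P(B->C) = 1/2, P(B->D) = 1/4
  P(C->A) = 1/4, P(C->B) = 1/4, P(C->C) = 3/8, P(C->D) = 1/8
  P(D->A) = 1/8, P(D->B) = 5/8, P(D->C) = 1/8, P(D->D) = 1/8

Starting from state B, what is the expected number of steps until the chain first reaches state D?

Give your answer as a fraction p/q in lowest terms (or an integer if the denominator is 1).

Answer: 376/63

Derivation:
Let h_i = expected steps to first reach D from state i.
Boundary: h_D = 0.
First-step equations for the other states:
  h_A = 1 + 1/2*h_A + 1/8*h_B + 1/4*h_C + 1/8*h_D
  h_B = 1 + 1/8*h_A + 1/8*h_B + 1/2*h_C + 1/4*h_D
  h_C = 1 + 1/4*h_A + 1/4*h_B + 3/8*h_C + 1/8*h_D

Substituting h_D = 0 and rearranging gives the linear system (I - Q) h = 1:
  [1/2, -1/8, -1/4] . (h_A, h_B, h_C) = 1
  [-1/8, 7/8, -1/2] . (h_A, h_B, h_C) = 1
  [-1/4, -1/4, 5/8] . (h_A, h_B, h_C) = 1

Solving yields:
  h_A = 48/7
  h_B = 376/63
  h_C = 424/63

Starting state is B, so the expected hitting time is h_B = 376/63.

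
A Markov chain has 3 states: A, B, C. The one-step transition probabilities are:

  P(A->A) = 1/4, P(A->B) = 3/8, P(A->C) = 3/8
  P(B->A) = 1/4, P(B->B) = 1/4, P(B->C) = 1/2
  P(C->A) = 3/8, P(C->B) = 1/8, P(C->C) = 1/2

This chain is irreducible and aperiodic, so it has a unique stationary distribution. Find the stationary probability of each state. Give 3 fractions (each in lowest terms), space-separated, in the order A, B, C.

Answer: 4/13 3/13 6/13

Derivation:
The stationary distribution satisfies pi = pi * P, i.e.:
  pi_A = 1/4*pi_A + 1/4*pi_B + 3/8*pi_C
  pi_B = 3/8*pi_A + 1/4*pi_B + 1/8*pi_C
  pi_C = 3/8*pi_A + 1/2*pi_B + 1/2*pi_C
with normalization: pi_A + pi_B + pi_C = 1.

Using the first 2 balance equations plus normalization, the linear system A*pi = b is:
  [-3/4, 1/4, 3/8] . pi = 0
  [3/8, -3/4, 1/8] . pi = 0
  [1, 1, 1] . pi = 1

Solving yields:
  pi_A = 4/13
  pi_B = 3/13
  pi_C = 6/13

Verification (pi * P):
  4/13*1/4 + 3/13*1/4 + 6/13*3/8 = 4/13 = pi_A  (ok)
  4/13*3/8 + 3/13*1/4 + 6/13*1/8 = 3/13 = pi_B  (ok)
  4/13*3/8 + 3/13*1/2 + 6/13*1/2 = 6/13 = pi_C  (ok)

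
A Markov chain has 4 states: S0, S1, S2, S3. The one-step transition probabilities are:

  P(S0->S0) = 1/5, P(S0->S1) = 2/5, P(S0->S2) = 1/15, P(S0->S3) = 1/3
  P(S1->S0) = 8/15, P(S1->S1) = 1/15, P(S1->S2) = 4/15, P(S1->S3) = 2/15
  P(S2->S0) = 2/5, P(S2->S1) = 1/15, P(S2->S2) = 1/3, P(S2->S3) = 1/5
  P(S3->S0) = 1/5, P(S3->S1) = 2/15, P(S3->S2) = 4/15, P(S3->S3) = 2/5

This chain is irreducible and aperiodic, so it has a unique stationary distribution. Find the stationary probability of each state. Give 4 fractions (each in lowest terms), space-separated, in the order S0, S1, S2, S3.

The stationary distribution satisfies pi = pi * P, i.e.:
  pi_S0 = 1/5*pi_S0 + 8/15*pi_S1 + 2/5*pi_S2 + 1/5*pi_S3
  pi_S1 = 2/5*pi_S0 + 1/15*pi_S1 + 1/15*pi_S2 + 2/15*pi_S3
  pi_S2 = 1/15*pi_S0 + 4/15*pi_S1 + 1/3*pi_S2 + 4/15*pi_S3
  pi_S3 = 1/3*pi_S0 + 2/15*pi_S1 + 1/5*pi_S2 + 2/5*pi_S3
with normalization: pi_S0 + pi_S1 + pi_S2 + pi_S3 = 1.

Using the first 3 balance equations plus normalization, the linear system A*pi = b is:
  [-4/5, 8/15, 2/5, 1/5] . pi = 0
  [2/5, -14/15, 1/15, 2/15] . pi = 0
  [1/15, 4/15, -2/3, 4/15] . pi = 0
  [1, 1, 1, 1] . pi = 1

Solving yields:
  pi_S0 = 984/3209
  pi_S1 = 603/3209
  pi_S2 = 706/3209
  pi_S3 = 916/3209

Verification (pi * P):
  984/3209*1/5 + 603/3209*8/15 + 706/3209*2/5 + 916/3209*1/5 = 984/3209 = pi_S0  (ok)
  984/3209*2/5 + 603/3209*1/15 + 706/3209*1/15 + 916/3209*2/15 = 603/3209 = pi_S1  (ok)
  984/3209*1/15 + 603/3209*4/15 + 706/3209*1/3 + 916/3209*4/15 = 706/3209 = pi_S2  (ok)
  984/3209*1/3 + 603/3209*2/15 + 706/3209*1/5 + 916/3209*2/5 = 916/3209 = pi_S3  (ok)

Answer: 984/3209 603/3209 706/3209 916/3209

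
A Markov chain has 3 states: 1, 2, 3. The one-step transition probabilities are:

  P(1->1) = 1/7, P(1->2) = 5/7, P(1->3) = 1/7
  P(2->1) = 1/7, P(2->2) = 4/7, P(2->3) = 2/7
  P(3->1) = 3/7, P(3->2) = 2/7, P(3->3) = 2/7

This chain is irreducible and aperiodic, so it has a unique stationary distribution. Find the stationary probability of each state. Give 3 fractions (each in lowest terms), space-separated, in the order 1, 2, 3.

Answer: 11/51 9/17 13/51

Derivation:
The stationary distribution satisfies pi = pi * P, i.e.:
  pi_1 = 1/7*pi_1 + 1/7*pi_2 + 3/7*pi_3
  pi_2 = 5/7*pi_1 + 4/7*pi_2 + 2/7*pi_3
  pi_3 = 1/7*pi_1 + 2/7*pi_2 + 2/7*pi_3
with normalization: pi_1 + pi_2 + pi_3 = 1.

Using the first 2 balance equations plus normalization, the linear system A*pi = b is:
  [-6/7, 1/7, 3/7] . pi = 0
  [5/7, -3/7, 2/7] . pi = 0
  [1, 1, 1] . pi = 1

Solving yields:
  pi_1 = 11/51
  pi_2 = 9/17
  pi_3 = 13/51

Verification (pi * P):
  11/51*1/7 + 9/17*1/7 + 13/51*3/7 = 11/51 = pi_1  (ok)
  11/51*5/7 + 9/17*4/7 + 13/51*2/7 = 9/17 = pi_2  (ok)
  11/51*1/7 + 9/17*2/7 + 13/51*2/7 = 13/51 = pi_3  (ok)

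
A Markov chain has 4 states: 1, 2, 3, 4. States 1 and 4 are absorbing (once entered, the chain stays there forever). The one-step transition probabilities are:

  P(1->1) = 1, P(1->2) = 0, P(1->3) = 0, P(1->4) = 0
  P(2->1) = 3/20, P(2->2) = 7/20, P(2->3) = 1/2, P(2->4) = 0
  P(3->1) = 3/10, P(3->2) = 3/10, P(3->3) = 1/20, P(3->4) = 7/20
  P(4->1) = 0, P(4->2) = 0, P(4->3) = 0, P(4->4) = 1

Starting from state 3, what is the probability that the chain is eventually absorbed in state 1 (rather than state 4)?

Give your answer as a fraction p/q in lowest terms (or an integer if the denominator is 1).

Answer: 96/187

Derivation:
Let a_i = P(absorbed in 1 | start in state i).
Boundary conditions: a_1 = 1, a_4 = 0.
For each transient state i, a_i = sum_j P(i->j) * a_j:
  a_2 = 3/20*a_1 + 7/20*a_2 + 1/2*a_3 + 0*a_4
  a_3 = 3/10*a_1 + 3/10*a_2 + 1/20*a_3 + 7/20*a_4

Substituting a_1 = 1 and a_4 = 0, rearrange to (I - Q) a = r where r[i] = P(i -> 1):
  [13/20, -1/2] . (a_2, a_3) = 3/20
  [-3/10, 19/20] . (a_2, a_3) = 3/10

Solving yields:
  a_2 = 117/187
  a_3 = 96/187

Starting state is 3, so the absorption probability is a_3 = 96/187.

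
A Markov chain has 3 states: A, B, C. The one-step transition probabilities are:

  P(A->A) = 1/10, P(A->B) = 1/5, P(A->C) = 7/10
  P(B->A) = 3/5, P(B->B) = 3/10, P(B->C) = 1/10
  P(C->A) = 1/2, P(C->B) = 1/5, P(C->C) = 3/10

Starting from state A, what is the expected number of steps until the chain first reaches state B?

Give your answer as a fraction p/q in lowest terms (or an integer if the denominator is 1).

Let h_i = expected steps to first reach B from state i.
Boundary: h_B = 0.
First-step equations for the other states:
  h_A = 1 + 1/10*h_A + 1/5*h_B + 7/10*h_C
  h_C = 1 + 1/2*h_A + 1/5*h_B + 3/10*h_C

Substituting h_B = 0 and rearranging gives the linear system (I - Q) h = 1:
  [9/10, -7/10] . (h_A, h_C) = 1
  [-1/2, 7/10] . (h_A, h_C) = 1

Solving yields:
  h_A = 5
  h_C = 5

Starting state is A, so the expected hitting time is h_A = 5.

Answer: 5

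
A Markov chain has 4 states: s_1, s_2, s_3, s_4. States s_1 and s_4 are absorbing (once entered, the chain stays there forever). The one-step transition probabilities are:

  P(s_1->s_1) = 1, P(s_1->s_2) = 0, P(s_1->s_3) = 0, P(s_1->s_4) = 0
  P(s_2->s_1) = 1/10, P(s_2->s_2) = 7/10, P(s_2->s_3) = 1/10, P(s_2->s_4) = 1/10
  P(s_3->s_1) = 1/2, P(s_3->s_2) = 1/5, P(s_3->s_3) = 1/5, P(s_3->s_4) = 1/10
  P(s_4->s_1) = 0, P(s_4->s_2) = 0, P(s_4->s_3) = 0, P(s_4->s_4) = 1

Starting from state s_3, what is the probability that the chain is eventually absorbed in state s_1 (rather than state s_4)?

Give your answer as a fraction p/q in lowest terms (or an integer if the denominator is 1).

Let a_i = P(absorbed in s_1 | start in state i).
Boundary conditions: a_s_1 = 1, a_s_4 = 0.
For each transient state i, a_i = sum_j P(i->j) * a_j:
  a_s_2 = 1/10*a_s_1 + 7/10*a_s_2 + 1/10*a_s_3 + 1/10*a_s_4
  a_s_3 = 1/2*a_s_1 + 1/5*a_s_2 + 1/5*a_s_3 + 1/10*a_s_4

Substituting a_s_1 = 1 and a_s_4 = 0, rearrange to (I - Q) a = r where r[i] = P(i -> s_1):
  [3/10, -1/10] . (a_s_2, a_s_3) = 1/10
  [-1/5, 4/5] . (a_s_2, a_s_3) = 1/2

Solving yields:
  a_s_2 = 13/22
  a_s_3 = 17/22

Starting state is s_3, so the absorption probability is a_s_3 = 17/22.

Answer: 17/22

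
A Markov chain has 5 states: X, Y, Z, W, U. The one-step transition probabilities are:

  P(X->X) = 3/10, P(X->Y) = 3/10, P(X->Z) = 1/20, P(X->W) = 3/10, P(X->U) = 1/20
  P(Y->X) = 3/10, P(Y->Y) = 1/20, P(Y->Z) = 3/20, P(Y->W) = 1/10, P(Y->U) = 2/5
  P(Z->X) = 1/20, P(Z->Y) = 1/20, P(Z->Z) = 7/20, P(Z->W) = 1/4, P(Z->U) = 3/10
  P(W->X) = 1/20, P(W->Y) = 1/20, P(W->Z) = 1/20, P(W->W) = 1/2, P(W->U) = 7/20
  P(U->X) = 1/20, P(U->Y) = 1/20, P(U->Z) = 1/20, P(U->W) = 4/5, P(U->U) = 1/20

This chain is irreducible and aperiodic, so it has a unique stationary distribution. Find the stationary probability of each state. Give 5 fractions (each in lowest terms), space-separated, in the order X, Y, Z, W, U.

The stationary distribution satisfies pi = pi * P, i.e.:
  pi_X = 3/10*pi_X + 3/10*pi_Y + 1/20*pi_Z + 1/20*pi_W + 1/20*pi_U
  pi_Y = 3/10*pi_X + 1/20*pi_Y + 1/20*pi_Z + 1/20*pi_W + 1/20*pi_U
  pi_Z = 1/20*pi_X + 3/20*pi_Y + 7/20*pi_Z + 1/20*pi_W + 1/20*pi_U
  pi_W = 3/10*pi_X + 1/10*pi_Y + 1/4*pi_Z + 1/2*pi_W + 4/5*pi_U
  pi_U = 1/20*pi_X + 2/5*pi_Y + 3/10*pi_Z + 7/20*pi_W + 1/20*pi_U
with normalization: pi_X + pi_Y + pi_Z + pi_W + pi_U = 1.

Using the first 4 balance equations plus normalization, the linear system A*pi = b is:
  [-7/10, 3/10, 1/20, 1/20, 1/20] . pi = 0
  [3/10, -19/20, 1/20, 1/20, 1/20] . pi = 0
  [1/20, 3/20, -13/20, 1/20, 1/20] . pi = 0
  [3/10, 1/10, 1/4, -1/2, 4/5] . pi = 0
  [1, 1, 1, 1, 1] . pi = 1

Solving yields:
  pi_X = 1/11
  pi_Y = 4/55
  pi_Z = 9/110
  pi_W = 1449/2860
  pi_U = 709/2860

Verification (pi * P):
  1/11*3/10 + 4/55*3/10 + 9/110*1/20 + 1449/2860*1/20 + 709/2860*1/20 = 1/11 = pi_X  (ok)
  1/11*3/10 + 4/55*1/20 + 9/110*1/20 + 1449/2860*1/20 + 709/2860*1/20 = 4/55 = pi_Y  (ok)
  1/11*1/20 + 4/55*3/20 + 9/110*7/20 + 1449/2860*1/20 + 709/2860*1/20 = 9/110 = pi_Z  (ok)
  1/11*3/10 + 4/55*1/10 + 9/110*1/4 + 1449/2860*1/2 + 709/2860*4/5 = 1449/2860 = pi_W  (ok)
  1/11*1/20 + 4/55*2/5 + 9/110*3/10 + 1449/2860*7/20 + 709/2860*1/20 = 709/2860 = pi_U  (ok)

Answer: 1/11 4/55 9/110 1449/2860 709/2860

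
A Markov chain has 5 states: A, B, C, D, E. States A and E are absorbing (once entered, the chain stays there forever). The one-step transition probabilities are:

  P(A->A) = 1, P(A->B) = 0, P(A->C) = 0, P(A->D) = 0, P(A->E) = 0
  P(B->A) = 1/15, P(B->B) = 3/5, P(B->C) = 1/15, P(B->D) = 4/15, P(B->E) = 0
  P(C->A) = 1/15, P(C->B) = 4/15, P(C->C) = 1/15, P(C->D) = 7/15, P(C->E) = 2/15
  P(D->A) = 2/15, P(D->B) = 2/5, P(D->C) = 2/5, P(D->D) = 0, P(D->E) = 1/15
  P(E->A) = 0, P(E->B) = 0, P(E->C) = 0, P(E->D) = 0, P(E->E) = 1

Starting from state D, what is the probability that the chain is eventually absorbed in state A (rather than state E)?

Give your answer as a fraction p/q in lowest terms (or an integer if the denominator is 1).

Answer: 155/237

Derivation:
Let a_i = P(absorbed in A | start in state i).
Boundary conditions: a_A = 1, a_E = 0.
For each transient state i, a_i = sum_j P(i->j) * a_j:
  a_B = 1/15*a_A + 3/5*a_B + 1/15*a_C + 4/15*a_D + 0*a_E
  a_C = 1/15*a_A + 4/15*a_B + 1/15*a_C + 7/15*a_D + 2/15*a_E
  a_D = 2/15*a_A + 2/5*a_B + 2/5*a_C + 0*a_D + 1/15*a_E

Substituting a_A = 1 and a_E = 0, rearrange to (I - Q) a = r where r[i] = P(i -> A):
  [2/5, -1/15, -4/15] . (a_B, a_C, a_D) = 1/15
  [-4/15, 14/15, -7/15] . (a_B, a_C, a_D) = 1/15
  [-2/5, -2/5, 1] . (a_B, a_C, a_D) = 2/15

Solving yields:
  a_B = 111/158
  a_C = 142/237
  a_D = 155/237

Starting state is D, so the absorption probability is a_D = 155/237.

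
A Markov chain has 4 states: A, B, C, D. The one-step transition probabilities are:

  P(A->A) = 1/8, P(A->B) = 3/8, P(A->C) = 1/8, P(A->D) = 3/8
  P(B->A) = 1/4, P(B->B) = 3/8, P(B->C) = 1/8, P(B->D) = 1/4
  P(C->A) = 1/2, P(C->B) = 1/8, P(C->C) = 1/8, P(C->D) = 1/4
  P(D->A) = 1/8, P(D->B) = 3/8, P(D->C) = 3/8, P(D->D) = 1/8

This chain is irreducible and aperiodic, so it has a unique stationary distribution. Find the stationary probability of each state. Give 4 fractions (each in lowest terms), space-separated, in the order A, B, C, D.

The stationary distribution satisfies pi = pi * P, i.e.:
  pi_A = 1/8*pi_A + 1/4*pi_B + 1/2*pi_C + 1/8*pi_D
  pi_B = 3/8*pi_A + 3/8*pi_B + 1/8*pi_C + 3/8*pi_D
  pi_C = 1/8*pi_A + 1/8*pi_B + 1/8*pi_C + 3/8*pi_D
  pi_D = 3/8*pi_A + 1/4*pi_B + 1/4*pi_C + 1/8*pi_D
with normalization: pi_A + pi_B + pi_C + pi_D = 1.

Using the first 3 balance equations plus normalization, the linear system A*pi = b is:
  [-7/8, 1/4, 1/2, 1/8] . pi = 0
  [3/8, -5/8, 1/8, 3/8] . pi = 0
  [1/8, 1/8, -7/8, 3/8] . pi = 0
  [1, 1, 1, 1] . pi = 1

Solving yields:
  pi_A = 77/326
  pi_B = 107/326
  pi_C = 61/326
  pi_D = 81/326

Verification (pi * P):
  77/326*1/8 + 107/326*1/4 + 61/326*1/2 + 81/326*1/8 = 77/326 = pi_A  (ok)
  77/326*3/8 + 107/326*3/8 + 61/326*1/8 + 81/326*3/8 = 107/326 = pi_B  (ok)
  77/326*1/8 + 107/326*1/8 + 61/326*1/8 + 81/326*3/8 = 61/326 = pi_C  (ok)
  77/326*3/8 + 107/326*1/4 + 61/326*1/4 + 81/326*1/8 = 81/326 = pi_D  (ok)

Answer: 77/326 107/326 61/326 81/326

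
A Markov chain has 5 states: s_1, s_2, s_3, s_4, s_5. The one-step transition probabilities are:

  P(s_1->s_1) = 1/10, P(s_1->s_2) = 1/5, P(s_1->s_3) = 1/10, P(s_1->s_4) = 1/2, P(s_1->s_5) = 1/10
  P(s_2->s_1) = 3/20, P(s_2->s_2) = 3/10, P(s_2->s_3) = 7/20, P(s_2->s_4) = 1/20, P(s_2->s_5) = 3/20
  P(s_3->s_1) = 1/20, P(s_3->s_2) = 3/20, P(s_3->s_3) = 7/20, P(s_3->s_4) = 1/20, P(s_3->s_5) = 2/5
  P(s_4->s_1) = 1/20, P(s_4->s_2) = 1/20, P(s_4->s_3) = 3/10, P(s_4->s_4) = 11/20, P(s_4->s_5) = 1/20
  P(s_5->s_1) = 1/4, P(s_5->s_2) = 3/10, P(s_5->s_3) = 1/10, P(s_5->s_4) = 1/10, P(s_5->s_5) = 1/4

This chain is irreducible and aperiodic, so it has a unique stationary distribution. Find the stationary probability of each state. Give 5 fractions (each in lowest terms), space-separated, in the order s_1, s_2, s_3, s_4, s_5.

Answer: 10309/88483 17102/88483 22820/88483 19956/88483 18296/88483

Derivation:
The stationary distribution satisfies pi = pi * P, i.e.:
  pi_s_1 = 1/10*pi_s_1 + 3/20*pi_s_2 + 1/20*pi_s_3 + 1/20*pi_s_4 + 1/4*pi_s_5
  pi_s_2 = 1/5*pi_s_1 + 3/10*pi_s_2 + 3/20*pi_s_3 + 1/20*pi_s_4 + 3/10*pi_s_5
  pi_s_3 = 1/10*pi_s_1 + 7/20*pi_s_2 + 7/20*pi_s_3 + 3/10*pi_s_4 + 1/10*pi_s_5
  pi_s_4 = 1/2*pi_s_1 + 1/20*pi_s_2 + 1/20*pi_s_3 + 11/20*pi_s_4 + 1/10*pi_s_5
  pi_s_5 = 1/10*pi_s_1 + 3/20*pi_s_2 + 2/5*pi_s_3 + 1/20*pi_s_4 + 1/4*pi_s_5
with normalization: pi_s_1 + pi_s_2 + pi_s_3 + pi_s_4 + pi_s_5 = 1.

Using the first 4 balance equations plus normalization, the linear system A*pi = b is:
  [-9/10, 3/20, 1/20, 1/20, 1/4] . pi = 0
  [1/5, -7/10, 3/20, 1/20, 3/10] . pi = 0
  [1/10, 7/20, -13/20, 3/10, 1/10] . pi = 0
  [1/2, 1/20, 1/20, -9/20, 1/10] . pi = 0
  [1, 1, 1, 1, 1] . pi = 1

Solving yields:
  pi_s_1 = 10309/88483
  pi_s_2 = 17102/88483
  pi_s_3 = 22820/88483
  pi_s_4 = 19956/88483
  pi_s_5 = 18296/88483

Verification (pi * P):
  10309/88483*1/10 + 17102/88483*3/20 + 22820/88483*1/20 + 19956/88483*1/20 + 18296/88483*1/4 = 10309/88483 = pi_s_1  (ok)
  10309/88483*1/5 + 17102/88483*3/10 + 22820/88483*3/20 + 19956/88483*1/20 + 18296/88483*3/10 = 17102/88483 = pi_s_2  (ok)
  10309/88483*1/10 + 17102/88483*7/20 + 22820/88483*7/20 + 19956/88483*3/10 + 18296/88483*1/10 = 22820/88483 = pi_s_3  (ok)
  10309/88483*1/2 + 17102/88483*1/20 + 22820/88483*1/20 + 19956/88483*11/20 + 18296/88483*1/10 = 19956/88483 = pi_s_4  (ok)
  10309/88483*1/10 + 17102/88483*3/20 + 22820/88483*2/5 + 19956/88483*1/20 + 18296/88483*1/4 = 18296/88483 = pi_s_5  (ok)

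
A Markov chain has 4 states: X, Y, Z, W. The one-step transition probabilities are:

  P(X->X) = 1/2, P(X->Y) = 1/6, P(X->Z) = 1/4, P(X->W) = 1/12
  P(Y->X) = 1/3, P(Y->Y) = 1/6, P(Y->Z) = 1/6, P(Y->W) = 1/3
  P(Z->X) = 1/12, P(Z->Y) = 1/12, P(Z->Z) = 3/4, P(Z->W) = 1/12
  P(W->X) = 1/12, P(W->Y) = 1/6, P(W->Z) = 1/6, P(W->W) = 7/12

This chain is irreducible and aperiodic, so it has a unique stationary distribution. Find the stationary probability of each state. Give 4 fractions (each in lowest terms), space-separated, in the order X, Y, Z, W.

The stationary distribution satisfies pi = pi * P, i.e.:
  pi_X = 1/2*pi_X + 1/3*pi_Y + 1/12*pi_Z + 1/12*pi_W
  pi_Y = 1/6*pi_X + 1/6*pi_Y + 1/12*pi_Z + 1/6*pi_W
  pi_Z = 1/4*pi_X + 1/6*pi_Y + 3/4*pi_Z + 1/6*pi_W
  pi_W = 1/12*pi_X + 1/3*pi_Y + 1/12*pi_Z + 7/12*pi_W
with normalization: pi_X + pi_Y + pi_Z + pi_W = 1.

Using the first 3 balance equations plus normalization, the linear system A*pi = b is:
  [-1/2, 1/3, 1/12, 1/12] . pi = 0
  [1/6, -5/6, 1/12, 1/6] . pi = 0
  [1/4, 1/6, -1/4, 1/6] . pi = 0
  [1, 1, 1, 1] . pi = 1

Solving yields:
  pi_X = 28/141
  pi_Y = 55/423
  pi_Z = 62/141
  pi_W = 98/423

Verification (pi * P):
  28/141*1/2 + 55/423*1/3 + 62/141*1/12 + 98/423*1/12 = 28/141 = pi_X  (ok)
  28/141*1/6 + 55/423*1/6 + 62/141*1/12 + 98/423*1/6 = 55/423 = pi_Y  (ok)
  28/141*1/4 + 55/423*1/6 + 62/141*3/4 + 98/423*1/6 = 62/141 = pi_Z  (ok)
  28/141*1/12 + 55/423*1/3 + 62/141*1/12 + 98/423*7/12 = 98/423 = pi_W  (ok)

Answer: 28/141 55/423 62/141 98/423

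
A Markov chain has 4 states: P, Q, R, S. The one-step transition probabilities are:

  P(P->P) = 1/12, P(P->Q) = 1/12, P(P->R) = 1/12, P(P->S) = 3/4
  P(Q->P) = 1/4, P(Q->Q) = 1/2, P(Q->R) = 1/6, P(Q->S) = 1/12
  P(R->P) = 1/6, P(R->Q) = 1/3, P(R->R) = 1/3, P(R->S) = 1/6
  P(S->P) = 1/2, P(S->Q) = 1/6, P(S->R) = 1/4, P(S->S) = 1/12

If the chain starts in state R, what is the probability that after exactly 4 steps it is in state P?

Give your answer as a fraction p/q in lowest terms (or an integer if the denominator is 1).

Computing P^4 by repeated multiplication:
P^1 =
  P: [1/12, 1/12, 1/12, 3/4]
  Q: [1/4, 1/2, 1/6, 1/12]
  R: [1/6, 1/3, 1/3, 1/6]
  S: [1/2, 1/6, 1/4, 1/12]
P^2 =
  P: [5/12, 29/144, 17/72, 7/48]
  Q: [31/144, 49/144, 13/72, 19/72]
  R: [17/72, 23/72, 2/9, 2/9]
  S: [1/6, 2/9, 25/144, 7/16]
P^3 =
  P: [341/1728, 103/432, 317/1728, 329/864]
  Q: [229/864, 505/1728, 347/1728, 209/864]
  R: [107/432, 251/864, 175/864, 7/27]
  S: [137/432, 221/864, 377/1728, 361/1728]
P^4 =
  P: [2053/6912, 1799/6912, 1469/6912, 1591/6912]
  Q: [575/2304, 119/432, 685/3456, 1913/6912]
  R: [887/3456, 239/864, 29/144, 917/3456]
  S: [799/3456, 905/3456, 149/768, 721/2304]

(P^4)[R -> P] = 887/3456

Answer: 887/3456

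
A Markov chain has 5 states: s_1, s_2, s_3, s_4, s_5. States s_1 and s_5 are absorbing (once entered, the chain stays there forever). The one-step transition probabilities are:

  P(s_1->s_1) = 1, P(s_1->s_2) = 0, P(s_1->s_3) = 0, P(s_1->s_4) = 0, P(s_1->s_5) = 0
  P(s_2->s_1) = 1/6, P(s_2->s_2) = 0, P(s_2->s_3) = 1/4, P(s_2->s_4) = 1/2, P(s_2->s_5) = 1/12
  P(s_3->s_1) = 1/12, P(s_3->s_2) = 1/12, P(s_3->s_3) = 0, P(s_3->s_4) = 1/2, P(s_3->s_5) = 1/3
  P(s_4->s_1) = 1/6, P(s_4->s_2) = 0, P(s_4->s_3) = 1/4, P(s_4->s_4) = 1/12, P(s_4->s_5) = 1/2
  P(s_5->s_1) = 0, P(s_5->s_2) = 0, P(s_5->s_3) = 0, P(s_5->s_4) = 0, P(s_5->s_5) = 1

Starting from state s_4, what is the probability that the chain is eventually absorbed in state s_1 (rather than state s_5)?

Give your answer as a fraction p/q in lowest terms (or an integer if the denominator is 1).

Answer: 108/439

Derivation:
Let a_i = P(absorbed in s_1 | start in state i).
Boundary conditions: a_s_1 = 1, a_s_5 = 0.
For each transient state i, a_i = sum_j P(i->j) * a_j:
  a_s_2 = 1/6*a_s_1 + 0*a_s_2 + 1/4*a_s_3 + 1/2*a_s_4 + 1/12*a_s_5
  a_s_3 = 1/12*a_s_1 + 1/12*a_s_2 + 0*a_s_3 + 1/2*a_s_4 + 1/3*a_s_5
  a_s_4 = 1/6*a_s_1 + 0*a_s_2 + 1/4*a_s_3 + 1/12*a_s_4 + 1/2*a_s_5

Substituting a_s_1 = 1 and a_s_5 = 0, rearrange to (I - Q) a = r where r[i] = P(i -> s_1):
  [1, -1/4, -1/2] . (a_s_2, a_s_3, a_s_4) = 1/6
  [-1/12, 1, -1/2] . (a_s_2, a_s_3, a_s_4) = 1/12
  [0, -1/4, 11/12] . (a_s_2, a_s_3, a_s_4) = 1/6

Solving yields:
  a_s_2 = 153/439
  a_s_3 = 310/1317
  a_s_4 = 108/439

Starting state is s_4, so the absorption probability is a_s_4 = 108/439.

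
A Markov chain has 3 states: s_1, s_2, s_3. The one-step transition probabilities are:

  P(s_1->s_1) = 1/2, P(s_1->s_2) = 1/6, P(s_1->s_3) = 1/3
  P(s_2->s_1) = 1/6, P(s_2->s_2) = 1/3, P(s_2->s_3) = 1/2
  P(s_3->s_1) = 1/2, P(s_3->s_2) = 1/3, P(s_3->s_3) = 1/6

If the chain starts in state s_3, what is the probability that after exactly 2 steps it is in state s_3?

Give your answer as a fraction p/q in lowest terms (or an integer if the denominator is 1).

Computing P^2 by repeated multiplication:
P^1 =
  s_1: [1/2, 1/6, 1/3]
  s_2: [1/6, 1/3, 1/2]
  s_3: [1/2, 1/3, 1/6]
P^2 =
  s_1: [4/9, 1/4, 11/36]
  s_2: [7/18, 11/36, 11/36]
  s_3: [7/18, 1/4, 13/36]

(P^2)[s_3 -> s_3] = 13/36

Answer: 13/36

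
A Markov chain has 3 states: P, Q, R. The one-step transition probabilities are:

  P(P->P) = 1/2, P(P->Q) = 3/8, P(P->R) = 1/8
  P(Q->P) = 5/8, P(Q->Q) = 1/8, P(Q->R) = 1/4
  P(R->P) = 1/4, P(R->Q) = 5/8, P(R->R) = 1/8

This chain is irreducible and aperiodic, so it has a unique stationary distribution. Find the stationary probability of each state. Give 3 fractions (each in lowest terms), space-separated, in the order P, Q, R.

The stationary distribution satisfies pi = pi * P, i.e.:
  pi_P = 1/2*pi_P + 5/8*pi_Q + 1/4*pi_R
  pi_Q = 3/8*pi_P + 1/8*pi_Q + 5/8*pi_R
  pi_R = 1/8*pi_P + 1/4*pi_Q + 1/8*pi_R
with normalization: pi_P + pi_Q + pi_R = 1.

Using the first 2 balance equations plus normalization, the linear system A*pi = b is:
  [-1/2, 5/8, 1/4] . pi = 0
  [3/8, -7/8, 5/8] . pi = 0
  [1, 1, 1] . pi = 1

Solving yields:
  pi_P = 1/2
  pi_Q = 1/3
  pi_R = 1/6

Verification (pi * P):
  1/2*1/2 + 1/3*5/8 + 1/6*1/4 = 1/2 = pi_P  (ok)
  1/2*3/8 + 1/3*1/8 + 1/6*5/8 = 1/3 = pi_Q  (ok)
  1/2*1/8 + 1/3*1/4 + 1/6*1/8 = 1/6 = pi_R  (ok)

Answer: 1/2 1/3 1/6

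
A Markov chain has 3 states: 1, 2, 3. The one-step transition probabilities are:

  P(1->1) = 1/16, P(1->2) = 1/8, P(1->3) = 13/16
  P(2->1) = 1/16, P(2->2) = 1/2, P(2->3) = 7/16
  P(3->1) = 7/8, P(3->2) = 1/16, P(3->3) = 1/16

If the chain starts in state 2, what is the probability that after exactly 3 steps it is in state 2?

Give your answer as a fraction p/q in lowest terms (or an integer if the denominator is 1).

Computing P^3 by repeated multiplication:
P^1 =
  1: [1/16, 1/8, 13/16]
  2: [1/16, 1/2, 7/16]
  3: [7/8, 1/16, 1/16]
P^2 =
  1: [185/256, 31/256, 5/32]
  2: [107/256, 73/256, 19/64]
  3: [29/256, 37/256, 95/128]
P^3 =
  1: [97/512, 329/2048, 1331/2048]
  2: [311/1024, 437/2048, 989/2048]
  3: [1363/2048, 17/128, 413/2048]

(P^3)[2 -> 2] = 437/2048

Answer: 437/2048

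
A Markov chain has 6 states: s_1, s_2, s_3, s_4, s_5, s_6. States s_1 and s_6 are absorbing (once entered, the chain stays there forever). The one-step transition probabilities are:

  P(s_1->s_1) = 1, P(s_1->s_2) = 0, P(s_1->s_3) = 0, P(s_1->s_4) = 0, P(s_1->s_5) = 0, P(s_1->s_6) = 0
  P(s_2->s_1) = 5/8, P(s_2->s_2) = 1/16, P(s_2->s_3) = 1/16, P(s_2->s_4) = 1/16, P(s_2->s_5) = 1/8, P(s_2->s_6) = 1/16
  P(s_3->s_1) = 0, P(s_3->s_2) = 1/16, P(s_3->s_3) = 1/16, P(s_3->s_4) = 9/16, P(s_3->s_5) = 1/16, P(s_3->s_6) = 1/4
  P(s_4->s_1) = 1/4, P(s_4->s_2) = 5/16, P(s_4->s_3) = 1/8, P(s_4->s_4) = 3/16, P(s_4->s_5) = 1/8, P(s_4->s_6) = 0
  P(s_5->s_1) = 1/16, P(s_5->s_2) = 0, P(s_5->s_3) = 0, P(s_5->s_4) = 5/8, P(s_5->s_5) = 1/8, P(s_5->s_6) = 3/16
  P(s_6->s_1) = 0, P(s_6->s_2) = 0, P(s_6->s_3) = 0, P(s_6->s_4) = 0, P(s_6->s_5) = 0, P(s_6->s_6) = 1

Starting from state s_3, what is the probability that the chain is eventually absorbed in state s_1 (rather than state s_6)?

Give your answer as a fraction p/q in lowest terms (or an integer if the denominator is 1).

Answer: 8647/14455

Derivation:
Let a_i = P(absorbed in s_1 | start in state i).
Boundary conditions: a_s_1 = 1, a_s_6 = 0.
For each transient state i, a_i = sum_j P(i->j) * a_j:
  a_s_2 = 5/8*a_s_1 + 1/16*a_s_2 + 1/16*a_s_3 + 1/16*a_s_4 + 1/8*a_s_5 + 1/16*a_s_6
  a_s_3 = 0*a_s_1 + 1/16*a_s_2 + 1/16*a_s_3 + 9/16*a_s_4 + 1/16*a_s_5 + 1/4*a_s_6
  a_s_4 = 1/4*a_s_1 + 5/16*a_s_2 + 1/8*a_s_3 + 3/16*a_s_4 + 1/8*a_s_5 + 0*a_s_6
  a_s_5 = 1/16*a_s_1 + 0*a_s_2 + 0*a_s_3 + 5/8*a_s_4 + 1/8*a_s_5 + 3/16*a_s_6

Substituting a_s_1 = 1 and a_s_6 = 0, rearrange to (I - Q) a = r where r[i] = P(i -> s_1):
  [15/16, -1/16, -1/16, -1/8] . (a_s_2, a_s_3, a_s_4, a_s_5) = 5/8
  [-1/16, 15/16, -9/16, -1/16] . (a_s_2, a_s_3, a_s_4, a_s_5) = 0
  [-5/16, -1/8, 13/16, -1/8] . (a_s_2, a_s_3, a_s_4, a_s_5) = 1/4
  [0, 0, -5/8, 7/8] . (a_s_2, a_s_3, a_s_4, a_s_5) = 1/16

Solving yields:
  a_s_2 = 24581/28910
  a_s_3 = 8647/14455
  a_s_4 = 489/590
  a_s_5 = 274/413

Starting state is s_3, so the absorption probability is a_s_3 = 8647/14455.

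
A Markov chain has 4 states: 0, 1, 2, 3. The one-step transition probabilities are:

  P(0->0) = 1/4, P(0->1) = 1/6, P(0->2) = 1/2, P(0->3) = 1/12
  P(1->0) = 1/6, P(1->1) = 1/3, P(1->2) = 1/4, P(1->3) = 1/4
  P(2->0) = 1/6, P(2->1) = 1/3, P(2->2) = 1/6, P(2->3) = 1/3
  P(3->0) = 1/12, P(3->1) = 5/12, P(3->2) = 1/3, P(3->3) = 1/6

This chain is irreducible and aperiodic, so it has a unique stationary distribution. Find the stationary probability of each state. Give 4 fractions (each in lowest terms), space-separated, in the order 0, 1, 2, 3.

Answer: 294/1825 594/1825 521/1825 416/1825

Derivation:
The stationary distribution satisfies pi = pi * P, i.e.:
  pi_0 = 1/4*pi_0 + 1/6*pi_1 + 1/6*pi_2 + 1/12*pi_3
  pi_1 = 1/6*pi_0 + 1/3*pi_1 + 1/3*pi_2 + 5/12*pi_3
  pi_2 = 1/2*pi_0 + 1/4*pi_1 + 1/6*pi_2 + 1/3*pi_3
  pi_3 = 1/12*pi_0 + 1/4*pi_1 + 1/3*pi_2 + 1/6*pi_3
with normalization: pi_0 + pi_1 + pi_2 + pi_3 = 1.

Using the first 3 balance equations plus normalization, the linear system A*pi = b is:
  [-3/4, 1/6, 1/6, 1/12] . pi = 0
  [1/6, -2/3, 1/3, 5/12] . pi = 0
  [1/2, 1/4, -5/6, 1/3] . pi = 0
  [1, 1, 1, 1] . pi = 1

Solving yields:
  pi_0 = 294/1825
  pi_1 = 594/1825
  pi_2 = 521/1825
  pi_3 = 416/1825

Verification (pi * P):
  294/1825*1/4 + 594/1825*1/6 + 521/1825*1/6 + 416/1825*1/12 = 294/1825 = pi_0  (ok)
  294/1825*1/6 + 594/1825*1/3 + 521/1825*1/3 + 416/1825*5/12 = 594/1825 = pi_1  (ok)
  294/1825*1/2 + 594/1825*1/4 + 521/1825*1/6 + 416/1825*1/3 = 521/1825 = pi_2  (ok)
  294/1825*1/12 + 594/1825*1/4 + 521/1825*1/3 + 416/1825*1/6 = 416/1825 = pi_3  (ok)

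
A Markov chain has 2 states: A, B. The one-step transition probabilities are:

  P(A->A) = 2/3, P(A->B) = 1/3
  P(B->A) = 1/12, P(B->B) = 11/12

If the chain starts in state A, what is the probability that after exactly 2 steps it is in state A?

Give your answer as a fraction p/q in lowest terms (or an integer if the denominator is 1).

Answer: 17/36

Derivation:
Computing P^2 by repeated multiplication:
P^1 =
  A: [2/3, 1/3]
  B: [1/12, 11/12]
P^2 =
  A: [17/36, 19/36]
  B: [19/144, 125/144]

(P^2)[A -> A] = 17/36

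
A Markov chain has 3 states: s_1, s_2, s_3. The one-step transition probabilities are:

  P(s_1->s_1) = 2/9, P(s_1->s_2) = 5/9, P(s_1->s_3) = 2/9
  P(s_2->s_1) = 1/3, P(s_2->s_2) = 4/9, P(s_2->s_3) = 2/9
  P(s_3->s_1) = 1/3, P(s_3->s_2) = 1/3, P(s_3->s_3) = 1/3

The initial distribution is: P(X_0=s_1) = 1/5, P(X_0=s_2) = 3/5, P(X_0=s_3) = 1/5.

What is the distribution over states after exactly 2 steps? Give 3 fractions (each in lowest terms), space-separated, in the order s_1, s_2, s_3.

Propagating the distribution step by step (d_{t+1} = d_t * P):
d_0 = (s_1=1/5, s_2=3/5, s_3=1/5)
  d_1[s_1] = 1/5*2/9 + 3/5*1/3 + 1/5*1/3 = 14/45
  d_1[s_2] = 1/5*5/9 + 3/5*4/9 + 1/5*1/3 = 4/9
  d_1[s_3] = 1/5*2/9 + 3/5*2/9 + 1/5*1/3 = 11/45
d_1 = (s_1=14/45, s_2=4/9, s_3=11/45)
  d_2[s_1] = 14/45*2/9 + 4/9*1/3 + 11/45*1/3 = 121/405
  d_2[s_2] = 14/45*5/9 + 4/9*4/9 + 11/45*1/3 = 61/135
  d_2[s_3] = 14/45*2/9 + 4/9*2/9 + 11/45*1/3 = 101/405
d_2 = (s_1=121/405, s_2=61/135, s_3=101/405)

Answer: 121/405 61/135 101/405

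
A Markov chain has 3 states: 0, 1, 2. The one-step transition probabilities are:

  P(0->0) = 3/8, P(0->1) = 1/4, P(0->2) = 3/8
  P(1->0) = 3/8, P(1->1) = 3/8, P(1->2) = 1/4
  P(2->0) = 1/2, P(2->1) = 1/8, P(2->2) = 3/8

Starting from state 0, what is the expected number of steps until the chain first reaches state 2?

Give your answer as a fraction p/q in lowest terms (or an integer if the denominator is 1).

Let h_i = expected steps to first reach 2 from state i.
Boundary: h_2 = 0.
First-step equations for the other states:
  h_0 = 1 + 3/8*h_0 + 1/4*h_1 + 3/8*h_2
  h_1 = 1 + 3/8*h_0 + 3/8*h_1 + 1/4*h_2

Substituting h_2 = 0 and rearranging gives the linear system (I - Q) h = 1:
  [5/8, -1/4] . (h_0, h_1) = 1
  [-3/8, 5/8] . (h_0, h_1) = 1

Solving yields:
  h_0 = 56/19
  h_1 = 64/19

Starting state is 0, so the expected hitting time is h_0 = 56/19.

Answer: 56/19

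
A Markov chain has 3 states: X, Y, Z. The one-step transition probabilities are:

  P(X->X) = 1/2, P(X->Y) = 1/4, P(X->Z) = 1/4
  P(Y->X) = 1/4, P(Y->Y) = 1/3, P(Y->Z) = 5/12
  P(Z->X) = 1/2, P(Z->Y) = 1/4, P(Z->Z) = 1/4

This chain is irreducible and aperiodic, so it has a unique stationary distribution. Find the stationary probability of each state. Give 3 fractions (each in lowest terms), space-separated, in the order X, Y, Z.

Answer: 19/44 3/11 13/44

Derivation:
The stationary distribution satisfies pi = pi * P, i.e.:
  pi_X = 1/2*pi_X + 1/4*pi_Y + 1/2*pi_Z
  pi_Y = 1/4*pi_X + 1/3*pi_Y + 1/4*pi_Z
  pi_Z = 1/4*pi_X + 5/12*pi_Y + 1/4*pi_Z
with normalization: pi_X + pi_Y + pi_Z = 1.

Using the first 2 balance equations plus normalization, the linear system A*pi = b is:
  [-1/2, 1/4, 1/2] . pi = 0
  [1/4, -2/3, 1/4] . pi = 0
  [1, 1, 1] . pi = 1

Solving yields:
  pi_X = 19/44
  pi_Y = 3/11
  pi_Z = 13/44

Verification (pi * P):
  19/44*1/2 + 3/11*1/4 + 13/44*1/2 = 19/44 = pi_X  (ok)
  19/44*1/4 + 3/11*1/3 + 13/44*1/4 = 3/11 = pi_Y  (ok)
  19/44*1/4 + 3/11*5/12 + 13/44*1/4 = 13/44 = pi_Z  (ok)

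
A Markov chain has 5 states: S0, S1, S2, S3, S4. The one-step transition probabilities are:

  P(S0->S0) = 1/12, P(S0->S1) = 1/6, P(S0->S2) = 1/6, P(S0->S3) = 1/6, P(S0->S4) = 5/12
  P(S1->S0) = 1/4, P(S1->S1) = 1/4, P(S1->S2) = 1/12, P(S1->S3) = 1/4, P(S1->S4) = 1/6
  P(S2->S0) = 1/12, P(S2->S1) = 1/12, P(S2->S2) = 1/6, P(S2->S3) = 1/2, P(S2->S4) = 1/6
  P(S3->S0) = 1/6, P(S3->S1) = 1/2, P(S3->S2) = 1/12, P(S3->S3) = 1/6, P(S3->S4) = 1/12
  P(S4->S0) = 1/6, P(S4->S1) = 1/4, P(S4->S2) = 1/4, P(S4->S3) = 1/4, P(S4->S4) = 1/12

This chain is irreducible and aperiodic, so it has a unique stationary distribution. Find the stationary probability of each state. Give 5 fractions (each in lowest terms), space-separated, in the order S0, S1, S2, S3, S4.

Answer: 4435/26959 7437/26959 3700/26959 6734/26959 4653/26959

Derivation:
The stationary distribution satisfies pi = pi * P, i.e.:
  pi_S0 = 1/12*pi_S0 + 1/4*pi_S1 + 1/12*pi_S2 + 1/6*pi_S3 + 1/6*pi_S4
  pi_S1 = 1/6*pi_S0 + 1/4*pi_S1 + 1/12*pi_S2 + 1/2*pi_S3 + 1/4*pi_S4
  pi_S2 = 1/6*pi_S0 + 1/12*pi_S1 + 1/6*pi_S2 + 1/12*pi_S3 + 1/4*pi_S4
  pi_S3 = 1/6*pi_S0 + 1/4*pi_S1 + 1/2*pi_S2 + 1/6*pi_S3 + 1/4*pi_S4
  pi_S4 = 5/12*pi_S0 + 1/6*pi_S1 + 1/6*pi_S2 + 1/12*pi_S3 + 1/12*pi_S4
with normalization: pi_S0 + pi_S1 + pi_S2 + pi_S3 + pi_S4 = 1.

Using the first 4 balance equations plus normalization, the linear system A*pi = b is:
  [-11/12, 1/4, 1/12, 1/6, 1/6] . pi = 0
  [1/6, -3/4, 1/12, 1/2, 1/4] . pi = 0
  [1/6, 1/12, -5/6, 1/12, 1/4] . pi = 0
  [1/6, 1/4, 1/2, -5/6, 1/4] . pi = 0
  [1, 1, 1, 1, 1] . pi = 1

Solving yields:
  pi_S0 = 4435/26959
  pi_S1 = 7437/26959
  pi_S2 = 3700/26959
  pi_S3 = 6734/26959
  pi_S4 = 4653/26959

Verification (pi * P):
  4435/26959*1/12 + 7437/26959*1/4 + 3700/26959*1/12 + 6734/26959*1/6 + 4653/26959*1/6 = 4435/26959 = pi_S0  (ok)
  4435/26959*1/6 + 7437/26959*1/4 + 3700/26959*1/12 + 6734/26959*1/2 + 4653/26959*1/4 = 7437/26959 = pi_S1  (ok)
  4435/26959*1/6 + 7437/26959*1/12 + 3700/26959*1/6 + 6734/26959*1/12 + 4653/26959*1/4 = 3700/26959 = pi_S2  (ok)
  4435/26959*1/6 + 7437/26959*1/4 + 3700/26959*1/2 + 6734/26959*1/6 + 4653/26959*1/4 = 6734/26959 = pi_S3  (ok)
  4435/26959*5/12 + 7437/26959*1/6 + 3700/26959*1/6 + 6734/26959*1/12 + 4653/26959*1/12 = 4653/26959 = pi_S4  (ok)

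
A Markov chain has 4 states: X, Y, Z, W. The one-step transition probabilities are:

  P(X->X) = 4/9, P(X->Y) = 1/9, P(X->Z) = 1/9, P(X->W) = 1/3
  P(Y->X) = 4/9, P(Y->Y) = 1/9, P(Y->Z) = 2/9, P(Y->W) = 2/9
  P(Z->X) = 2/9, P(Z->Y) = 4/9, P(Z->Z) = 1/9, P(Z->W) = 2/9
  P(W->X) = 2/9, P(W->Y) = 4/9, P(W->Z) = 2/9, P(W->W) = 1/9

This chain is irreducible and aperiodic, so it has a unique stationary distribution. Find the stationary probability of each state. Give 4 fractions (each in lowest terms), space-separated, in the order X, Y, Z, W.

The stationary distribution satisfies pi = pi * P, i.e.:
  pi_X = 4/9*pi_X + 4/9*pi_Y + 2/9*pi_Z + 2/9*pi_W
  pi_Y = 1/9*pi_X + 1/9*pi_Y + 4/9*pi_Z + 4/9*pi_W
  pi_Z = 1/9*pi_X + 2/9*pi_Y + 1/9*pi_Z + 2/9*pi_W
  pi_W = 1/3*pi_X + 2/9*pi_Y + 2/9*pi_Z + 1/9*pi_W
with normalization: pi_X + pi_Y + pi_Z + pi_W = 1.

Using the first 3 balance equations plus normalization, the linear system A*pi = b is:
  [-5/9, 4/9, 2/9, 2/9] . pi = 0
  [1/9, -8/9, 4/9, 4/9] . pi = 0
  [1/9, 2/9, -8/9, 2/9] . pi = 0
  [1, 1, 1, 1] . pi = 1

Solving yields:
  pi_X = 16/45
  pi_Y = 11/45
  pi_Z = 37/225
  pi_W = 53/225

Verification (pi * P):
  16/45*4/9 + 11/45*4/9 + 37/225*2/9 + 53/225*2/9 = 16/45 = pi_X  (ok)
  16/45*1/9 + 11/45*1/9 + 37/225*4/9 + 53/225*4/9 = 11/45 = pi_Y  (ok)
  16/45*1/9 + 11/45*2/9 + 37/225*1/9 + 53/225*2/9 = 37/225 = pi_Z  (ok)
  16/45*1/3 + 11/45*2/9 + 37/225*2/9 + 53/225*1/9 = 53/225 = pi_W  (ok)

Answer: 16/45 11/45 37/225 53/225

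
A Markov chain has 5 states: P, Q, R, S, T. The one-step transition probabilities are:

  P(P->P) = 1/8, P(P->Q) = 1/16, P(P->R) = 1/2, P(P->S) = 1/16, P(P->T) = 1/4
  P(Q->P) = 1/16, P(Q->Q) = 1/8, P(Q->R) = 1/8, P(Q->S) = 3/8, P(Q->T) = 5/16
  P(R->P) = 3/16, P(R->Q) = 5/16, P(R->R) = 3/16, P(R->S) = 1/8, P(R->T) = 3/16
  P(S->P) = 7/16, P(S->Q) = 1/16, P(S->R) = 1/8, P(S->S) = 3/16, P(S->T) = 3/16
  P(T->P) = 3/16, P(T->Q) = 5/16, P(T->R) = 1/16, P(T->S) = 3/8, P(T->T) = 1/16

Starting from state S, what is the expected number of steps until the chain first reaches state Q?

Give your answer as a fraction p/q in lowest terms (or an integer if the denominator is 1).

Answer: 49264/8063

Derivation:
Let h_i = expected steps to first reach Q from state i.
Boundary: h_Q = 0.
First-step equations for the other states:
  h_P = 1 + 1/8*h_P + 1/16*h_Q + 1/2*h_R + 1/16*h_S + 1/4*h_T
  h_R = 1 + 3/16*h_P + 5/16*h_Q + 3/16*h_R + 1/8*h_S + 3/16*h_T
  h_S = 1 + 7/16*h_P + 1/16*h_Q + 1/8*h_R + 3/16*h_S + 3/16*h_T
  h_T = 1 + 3/16*h_P + 5/16*h_Q + 1/16*h_R + 3/8*h_S + 1/16*h_T

Substituting h_Q = 0 and rearranging gives the linear system (I - Q) h = 1:
  [7/8, -1/2, -1/16, -1/4] . (h_P, h_R, h_S, h_T) = 1
  [-3/16, 13/16, -1/8, -3/16] . (h_P, h_R, h_S, h_T) = 1
  [-7/16, -1/8, 13/16, -3/16] . (h_P, h_R, h_S, h_T) = 1
  [-3/16, -1/16, -3/8, 15/16] . (h_P, h_R, h_S, h_T) = 1

Solving yields:
  h_P = 45360/8063
  h_R = 37168/8063
  h_S = 49264/8063
  h_T = 39856/8063

Starting state is S, so the expected hitting time is h_S = 49264/8063.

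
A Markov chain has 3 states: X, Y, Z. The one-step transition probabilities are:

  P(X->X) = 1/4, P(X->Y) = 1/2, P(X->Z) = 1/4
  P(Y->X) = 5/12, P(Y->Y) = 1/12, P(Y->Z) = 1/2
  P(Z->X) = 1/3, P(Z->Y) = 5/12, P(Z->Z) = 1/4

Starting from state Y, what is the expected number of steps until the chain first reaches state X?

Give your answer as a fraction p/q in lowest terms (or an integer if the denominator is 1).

Answer: 60/23

Derivation:
Let h_i = expected steps to first reach X from state i.
Boundary: h_X = 0.
First-step equations for the other states:
  h_Y = 1 + 5/12*h_X + 1/12*h_Y + 1/2*h_Z
  h_Z = 1 + 1/3*h_X + 5/12*h_Y + 1/4*h_Z

Substituting h_X = 0 and rearranging gives the linear system (I - Q) h = 1:
  [11/12, -1/2] . (h_Y, h_Z) = 1
  [-5/12, 3/4] . (h_Y, h_Z) = 1

Solving yields:
  h_Y = 60/23
  h_Z = 64/23

Starting state is Y, so the expected hitting time is h_Y = 60/23.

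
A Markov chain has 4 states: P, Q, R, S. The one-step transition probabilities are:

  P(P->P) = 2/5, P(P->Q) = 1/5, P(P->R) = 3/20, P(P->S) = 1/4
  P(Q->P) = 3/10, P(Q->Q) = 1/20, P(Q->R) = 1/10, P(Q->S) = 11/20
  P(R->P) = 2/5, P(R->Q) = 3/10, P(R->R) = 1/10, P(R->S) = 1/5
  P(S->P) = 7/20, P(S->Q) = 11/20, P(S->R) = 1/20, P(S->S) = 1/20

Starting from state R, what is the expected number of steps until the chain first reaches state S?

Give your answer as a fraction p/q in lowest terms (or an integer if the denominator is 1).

Answer: 496/145

Derivation:
Let h_i = expected steps to first reach S from state i.
Boundary: h_S = 0.
First-step equations for the other states:
  h_P = 1 + 2/5*h_P + 1/5*h_Q + 3/20*h_R + 1/4*h_S
  h_Q = 1 + 3/10*h_P + 1/20*h_Q + 1/10*h_R + 11/20*h_S
  h_R = 1 + 2/5*h_P + 3/10*h_Q + 1/10*h_R + 1/5*h_S

Substituting h_S = 0 and rearranging gives the linear system (I - Q) h = 1:
  [3/5, -1/5, -3/20] . (h_P, h_Q, h_R) = 1
  [-3/10, 19/20, -1/10] . (h_P, h_Q, h_R) = 1
  [-2/5, -3/10, 9/10] . (h_P, h_Q, h_R) = 1

Solving yields:
  h_P = 97/29
  h_Q = 358/145
  h_R = 496/145

Starting state is R, so the expected hitting time is h_R = 496/145.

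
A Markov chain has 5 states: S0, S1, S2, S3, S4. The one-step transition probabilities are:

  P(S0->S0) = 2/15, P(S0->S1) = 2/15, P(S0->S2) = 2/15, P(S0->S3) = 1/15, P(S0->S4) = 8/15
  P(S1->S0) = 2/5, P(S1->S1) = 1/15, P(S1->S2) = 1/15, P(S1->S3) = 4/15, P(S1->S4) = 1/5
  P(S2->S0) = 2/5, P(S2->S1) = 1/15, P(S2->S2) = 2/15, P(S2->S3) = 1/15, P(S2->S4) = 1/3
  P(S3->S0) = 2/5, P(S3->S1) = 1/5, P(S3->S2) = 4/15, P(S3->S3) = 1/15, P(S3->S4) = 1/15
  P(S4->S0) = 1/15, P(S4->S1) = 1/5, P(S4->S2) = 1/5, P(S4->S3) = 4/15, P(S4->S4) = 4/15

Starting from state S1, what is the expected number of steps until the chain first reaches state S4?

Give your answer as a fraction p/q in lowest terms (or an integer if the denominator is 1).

Answer: 74385/22481

Derivation:
Let h_i = expected steps to first reach S4 from state i.
Boundary: h_S4 = 0.
First-step equations for the other states:
  h_S0 = 1 + 2/15*h_S0 + 2/15*h_S1 + 2/15*h_S2 + 1/15*h_S3 + 8/15*h_S4
  h_S1 = 1 + 2/5*h_S0 + 1/15*h_S1 + 1/15*h_S2 + 4/15*h_S3 + 1/5*h_S4
  h_S2 = 1 + 2/5*h_S0 + 1/15*h_S1 + 2/15*h_S2 + 1/15*h_S3 + 1/3*h_S4
  h_S3 = 1 + 2/5*h_S0 + 1/5*h_S1 + 4/15*h_S2 + 1/15*h_S3 + 1/15*h_S4

Substituting h_S4 = 0 and rearranging gives the linear system (I - Q) h = 1:
  [13/15, -2/15, -2/15, -1/15] . (h_S0, h_S1, h_S2, h_S3) = 1
  [-2/5, 14/15, -1/15, -4/15] . (h_S0, h_S1, h_S2, h_S3) = 1
  [-2/5, -1/15, 13/15, -1/15] . (h_S0, h_S1, h_S2, h_S3) = 1
  [-2/5, -1/5, -4/15, 14/15] . (h_S0, h_S1, h_S2, h_S3) = 1

Solving yields:
  h_S0 = 53190/22481
  h_S1 = 74385/22481
  h_S2 = 62415/22481
  h_S3 = 80655/22481

Starting state is S1, so the expected hitting time is h_S1 = 74385/22481.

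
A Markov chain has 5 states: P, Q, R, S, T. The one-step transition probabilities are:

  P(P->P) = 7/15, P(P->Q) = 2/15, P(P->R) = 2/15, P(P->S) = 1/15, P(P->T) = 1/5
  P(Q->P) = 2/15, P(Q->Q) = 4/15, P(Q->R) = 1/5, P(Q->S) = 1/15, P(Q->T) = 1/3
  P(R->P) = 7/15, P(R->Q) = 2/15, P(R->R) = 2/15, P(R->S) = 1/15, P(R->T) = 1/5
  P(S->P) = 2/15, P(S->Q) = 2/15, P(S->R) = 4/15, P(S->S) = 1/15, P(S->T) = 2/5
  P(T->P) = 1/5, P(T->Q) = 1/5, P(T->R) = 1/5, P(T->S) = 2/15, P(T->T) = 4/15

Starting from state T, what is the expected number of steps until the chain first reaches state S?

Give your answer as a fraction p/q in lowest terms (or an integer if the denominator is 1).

Answer: 2505/223

Derivation:
Let h_i = expected steps to first reach S from state i.
Boundary: h_S = 0.
First-step equations for the other states:
  h_P = 1 + 7/15*h_P + 2/15*h_Q + 2/15*h_R + 1/15*h_S + 1/5*h_T
  h_Q = 1 + 2/15*h_P + 4/15*h_Q + 1/5*h_R + 1/15*h_S + 1/3*h_T
  h_R = 1 + 7/15*h_P + 2/15*h_Q + 2/15*h_R + 1/15*h_S + 1/5*h_T
  h_T = 1 + 1/5*h_P + 1/5*h_Q + 1/5*h_R + 2/15*h_S + 4/15*h_T

Substituting h_S = 0 and rearranging gives the linear system (I - Q) h = 1:
  [8/15, -2/15, -2/15, -1/5] . (h_P, h_Q, h_R, h_T) = 1
  [-2/15, 11/15, -1/5, -1/3] . (h_P, h_Q, h_R, h_T) = 1
  [-7/15, -2/15, 13/15, -1/5] . (h_P, h_Q, h_R, h_T) = 1
  [-1/5, -1/5, -1/5, 11/15] . (h_P, h_Q, h_R, h_T) = 1

Solving yields:
  h_P = 2700/223
  h_Q = 2670/223
  h_R = 2700/223
  h_T = 2505/223

Starting state is T, so the expected hitting time is h_T = 2505/223.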